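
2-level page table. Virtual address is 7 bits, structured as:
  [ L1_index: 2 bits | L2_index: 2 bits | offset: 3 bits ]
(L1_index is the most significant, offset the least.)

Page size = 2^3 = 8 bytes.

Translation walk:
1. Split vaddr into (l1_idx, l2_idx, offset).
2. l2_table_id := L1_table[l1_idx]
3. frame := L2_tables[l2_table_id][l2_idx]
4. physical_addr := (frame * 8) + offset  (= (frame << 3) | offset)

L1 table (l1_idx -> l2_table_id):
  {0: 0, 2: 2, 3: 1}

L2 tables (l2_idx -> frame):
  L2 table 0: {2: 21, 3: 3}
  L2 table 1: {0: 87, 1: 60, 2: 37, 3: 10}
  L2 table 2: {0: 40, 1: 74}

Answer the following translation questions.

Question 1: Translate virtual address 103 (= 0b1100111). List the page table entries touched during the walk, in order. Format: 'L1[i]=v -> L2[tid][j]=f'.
vaddr = 103 = 0b1100111
Split: l1_idx=3, l2_idx=0, offset=7

Answer: L1[3]=1 -> L2[1][0]=87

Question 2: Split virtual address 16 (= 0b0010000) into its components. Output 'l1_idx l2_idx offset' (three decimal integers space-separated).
vaddr = 16 = 0b0010000
  top 2 bits -> l1_idx = 0
  next 2 bits -> l2_idx = 2
  bottom 3 bits -> offset = 0

Answer: 0 2 0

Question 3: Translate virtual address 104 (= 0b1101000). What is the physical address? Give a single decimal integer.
Answer: 480

Derivation:
vaddr = 104 = 0b1101000
Split: l1_idx=3, l2_idx=1, offset=0
L1[3] = 1
L2[1][1] = 60
paddr = 60 * 8 + 0 = 480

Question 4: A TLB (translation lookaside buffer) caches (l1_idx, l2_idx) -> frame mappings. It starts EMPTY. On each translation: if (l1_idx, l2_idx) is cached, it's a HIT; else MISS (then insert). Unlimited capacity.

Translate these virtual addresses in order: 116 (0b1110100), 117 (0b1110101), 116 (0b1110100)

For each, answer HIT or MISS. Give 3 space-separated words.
vaddr=116: (3,2) not in TLB -> MISS, insert
vaddr=117: (3,2) in TLB -> HIT
vaddr=116: (3,2) in TLB -> HIT

Answer: MISS HIT HIT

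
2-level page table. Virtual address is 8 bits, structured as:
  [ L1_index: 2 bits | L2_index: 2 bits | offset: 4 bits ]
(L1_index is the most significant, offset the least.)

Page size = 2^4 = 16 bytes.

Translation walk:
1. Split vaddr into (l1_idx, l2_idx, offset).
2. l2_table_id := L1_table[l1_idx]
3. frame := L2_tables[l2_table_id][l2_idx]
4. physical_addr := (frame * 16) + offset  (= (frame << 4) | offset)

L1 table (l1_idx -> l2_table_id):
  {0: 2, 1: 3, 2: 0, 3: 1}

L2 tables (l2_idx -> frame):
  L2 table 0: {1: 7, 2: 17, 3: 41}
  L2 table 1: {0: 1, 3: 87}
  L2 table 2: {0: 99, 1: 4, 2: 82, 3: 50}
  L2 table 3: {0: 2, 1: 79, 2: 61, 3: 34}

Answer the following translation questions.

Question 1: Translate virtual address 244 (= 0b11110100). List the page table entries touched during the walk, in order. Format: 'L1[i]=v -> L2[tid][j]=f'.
Answer: L1[3]=1 -> L2[1][3]=87

Derivation:
vaddr = 244 = 0b11110100
Split: l1_idx=3, l2_idx=3, offset=4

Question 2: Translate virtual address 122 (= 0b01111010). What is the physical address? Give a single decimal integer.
vaddr = 122 = 0b01111010
Split: l1_idx=1, l2_idx=3, offset=10
L1[1] = 3
L2[3][3] = 34
paddr = 34 * 16 + 10 = 554

Answer: 554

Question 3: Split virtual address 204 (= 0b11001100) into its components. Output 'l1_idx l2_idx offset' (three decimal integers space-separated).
Answer: 3 0 12

Derivation:
vaddr = 204 = 0b11001100
  top 2 bits -> l1_idx = 3
  next 2 bits -> l2_idx = 0
  bottom 4 bits -> offset = 12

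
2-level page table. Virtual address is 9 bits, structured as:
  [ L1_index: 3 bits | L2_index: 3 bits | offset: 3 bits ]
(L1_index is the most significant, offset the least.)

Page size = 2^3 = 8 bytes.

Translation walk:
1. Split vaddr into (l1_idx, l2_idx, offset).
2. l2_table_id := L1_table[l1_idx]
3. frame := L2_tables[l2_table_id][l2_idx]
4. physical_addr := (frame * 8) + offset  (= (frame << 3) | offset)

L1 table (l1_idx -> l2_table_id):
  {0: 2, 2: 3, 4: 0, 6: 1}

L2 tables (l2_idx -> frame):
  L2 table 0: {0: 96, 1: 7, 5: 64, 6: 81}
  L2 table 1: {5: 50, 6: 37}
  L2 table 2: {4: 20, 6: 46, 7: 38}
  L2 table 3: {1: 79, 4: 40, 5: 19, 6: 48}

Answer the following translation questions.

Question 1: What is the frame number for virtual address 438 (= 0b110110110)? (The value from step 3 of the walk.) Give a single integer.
Answer: 37

Derivation:
vaddr = 438: l1_idx=6, l2_idx=6
L1[6] = 1; L2[1][6] = 37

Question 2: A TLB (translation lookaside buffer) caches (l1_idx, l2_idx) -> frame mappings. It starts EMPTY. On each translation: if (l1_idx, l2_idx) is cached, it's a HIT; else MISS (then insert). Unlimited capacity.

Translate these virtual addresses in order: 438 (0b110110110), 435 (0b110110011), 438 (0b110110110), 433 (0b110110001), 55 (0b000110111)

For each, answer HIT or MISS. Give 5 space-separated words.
vaddr=438: (6,6) not in TLB -> MISS, insert
vaddr=435: (6,6) in TLB -> HIT
vaddr=438: (6,6) in TLB -> HIT
vaddr=433: (6,6) in TLB -> HIT
vaddr=55: (0,6) not in TLB -> MISS, insert

Answer: MISS HIT HIT HIT MISS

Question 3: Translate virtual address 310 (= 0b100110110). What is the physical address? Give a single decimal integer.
vaddr = 310 = 0b100110110
Split: l1_idx=4, l2_idx=6, offset=6
L1[4] = 0
L2[0][6] = 81
paddr = 81 * 8 + 6 = 654

Answer: 654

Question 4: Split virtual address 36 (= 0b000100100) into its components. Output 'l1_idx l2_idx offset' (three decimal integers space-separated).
vaddr = 36 = 0b000100100
  top 3 bits -> l1_idx = 0
  next 3 bits -> l2_idx = 4
  bottom 3 bits -> offset = 4

Answer: 0 4 4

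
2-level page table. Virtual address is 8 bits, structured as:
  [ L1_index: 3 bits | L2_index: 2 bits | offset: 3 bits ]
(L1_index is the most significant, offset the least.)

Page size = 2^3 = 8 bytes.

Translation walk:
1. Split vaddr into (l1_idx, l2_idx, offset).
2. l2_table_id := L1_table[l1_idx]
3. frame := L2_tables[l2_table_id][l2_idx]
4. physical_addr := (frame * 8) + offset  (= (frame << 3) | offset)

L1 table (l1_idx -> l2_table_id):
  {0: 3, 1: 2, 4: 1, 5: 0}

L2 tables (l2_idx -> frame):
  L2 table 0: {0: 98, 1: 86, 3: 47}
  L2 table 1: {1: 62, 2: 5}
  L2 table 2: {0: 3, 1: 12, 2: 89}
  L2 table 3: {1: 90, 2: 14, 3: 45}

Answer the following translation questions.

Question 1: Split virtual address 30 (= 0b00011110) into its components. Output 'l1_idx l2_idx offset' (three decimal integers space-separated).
Answer: 0 3 6

Derivation:
vaddr = 30 = 0b00011110
  top 3 bits -> l1_idx = 0
  next 2 bits -> l2_idx = 3
  bottom 3 bits -> offset = 6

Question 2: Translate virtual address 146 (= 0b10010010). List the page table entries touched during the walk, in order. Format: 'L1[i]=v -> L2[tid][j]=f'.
vaddr = 146 = 0b10010010
Split: l1_idx=4, l2_idx=2, offset=2

Answer: L1[4]=1 -> L2[1][2]=5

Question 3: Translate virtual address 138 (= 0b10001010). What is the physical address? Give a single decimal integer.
Answer: 498

Derivation:
vaddr = 138 = 0b10001010
Split: l1_idx=4, l2_idx=1, offset=2
L1[4] = 1
L2[1][1] = 62
paddr = 62 * 8 + 2 = 498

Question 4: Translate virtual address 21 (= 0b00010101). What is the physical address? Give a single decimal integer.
Answer: 117

Derivation:
vaddr = 21 = 0b00010101
Split: l1_idx=0, l2_idx=2, offset=5
L1[0] = 3
L2[3][2] = 14
paddr = 14 * 8 + 5 = 117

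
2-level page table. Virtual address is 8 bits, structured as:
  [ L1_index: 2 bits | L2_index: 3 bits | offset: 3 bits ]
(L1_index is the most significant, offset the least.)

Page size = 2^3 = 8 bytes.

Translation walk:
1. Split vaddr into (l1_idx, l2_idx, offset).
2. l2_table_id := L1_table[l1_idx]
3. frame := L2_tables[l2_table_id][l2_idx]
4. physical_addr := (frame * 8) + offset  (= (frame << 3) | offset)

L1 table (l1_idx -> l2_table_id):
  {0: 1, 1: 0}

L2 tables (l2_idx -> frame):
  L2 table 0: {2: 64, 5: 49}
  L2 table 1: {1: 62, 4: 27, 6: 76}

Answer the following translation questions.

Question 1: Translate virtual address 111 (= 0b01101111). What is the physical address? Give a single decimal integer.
vaddr = 111 = 0b01101111
Split: l1_idx=1, l2_idx=5, offset=7
L1[1] = 0
L2[0][5] = 49
paddr = 49 * 8 + 7 = 399

Answer: 399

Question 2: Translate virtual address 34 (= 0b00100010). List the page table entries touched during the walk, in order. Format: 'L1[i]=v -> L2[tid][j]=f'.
vaddr = 34 = 0b00100010
Split: l1_idx=0, l2_idx=4, offset=2

Answer: L1[0]=1 -> L2[1][4]=27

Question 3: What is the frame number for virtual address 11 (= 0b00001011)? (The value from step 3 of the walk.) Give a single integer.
vaddr = 11: l1_idx=0, l2_idx=1
L1[0] = 1; L2[1][1] = 62

Answer: 62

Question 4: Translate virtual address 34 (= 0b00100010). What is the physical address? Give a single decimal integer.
Answer: 218

Derivation:
vaddr = 34 = 0b00100010
Split: l1_idx=0, l2_idx=4, offset=2
L1[0] = 1
L2[1][4] = 27
paddr = 27 * 8 + 2 = 218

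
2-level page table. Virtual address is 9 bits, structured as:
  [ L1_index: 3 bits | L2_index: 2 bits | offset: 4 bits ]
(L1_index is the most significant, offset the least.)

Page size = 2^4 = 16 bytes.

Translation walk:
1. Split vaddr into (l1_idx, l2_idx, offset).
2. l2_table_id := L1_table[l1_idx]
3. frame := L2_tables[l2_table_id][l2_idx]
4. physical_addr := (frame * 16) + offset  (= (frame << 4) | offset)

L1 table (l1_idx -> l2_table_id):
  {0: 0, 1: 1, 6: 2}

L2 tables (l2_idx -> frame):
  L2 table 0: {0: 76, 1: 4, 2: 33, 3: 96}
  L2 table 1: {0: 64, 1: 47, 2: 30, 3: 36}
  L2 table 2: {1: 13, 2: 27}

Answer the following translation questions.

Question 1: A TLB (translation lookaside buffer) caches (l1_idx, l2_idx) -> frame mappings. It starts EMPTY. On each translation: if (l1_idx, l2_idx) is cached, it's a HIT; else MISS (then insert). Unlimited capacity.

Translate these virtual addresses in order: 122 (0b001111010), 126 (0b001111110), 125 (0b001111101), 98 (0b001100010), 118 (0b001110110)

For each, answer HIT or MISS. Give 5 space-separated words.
Answer: MISS HIT HIT MISS HIT

Derivation:
vaddr=122: (1,3) not in TLB -> MISS, insert
vaddr=126: (1,3) in TLB -> HIT
vaddr=125: (1,3) in TLB -> HIT
vaddr=98: (1,2) not in TLB -> MISS, insert
vaddr=118: (1,3) in TLB -> HIT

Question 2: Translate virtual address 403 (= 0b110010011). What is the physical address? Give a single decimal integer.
vaddr = 403 = 0b110010011
Split: l1_idx=6, l2_idx=1, offset=3
L1[6] = 2
L2[2][1] = 13
paddr = 13 * 16 + 3 = 211

Answer: 211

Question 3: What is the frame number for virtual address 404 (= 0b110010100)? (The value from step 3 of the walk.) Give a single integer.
vaddr = 404: l1_idx=6, l2_idx=1
L1[6] = 2; L2[2][1] = 13

Answer: 13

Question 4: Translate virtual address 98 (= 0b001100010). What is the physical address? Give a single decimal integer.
Answer: 482

Derivation:
vaddr = 98 = 0b001100010
Split: l1_idx=1, l2_idx=2, offset=2
L1[1] = 1
L2[1][2] = 30
paddr = 30 * 16 + 2 = 482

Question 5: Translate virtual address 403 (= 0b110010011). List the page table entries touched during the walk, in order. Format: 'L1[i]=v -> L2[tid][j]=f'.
vaddr = 403 = 0b110010011
Split: l1_idx=6, l2_idx=1, offset=3

Answer: L1[6]=2 -> L2[2][1]=13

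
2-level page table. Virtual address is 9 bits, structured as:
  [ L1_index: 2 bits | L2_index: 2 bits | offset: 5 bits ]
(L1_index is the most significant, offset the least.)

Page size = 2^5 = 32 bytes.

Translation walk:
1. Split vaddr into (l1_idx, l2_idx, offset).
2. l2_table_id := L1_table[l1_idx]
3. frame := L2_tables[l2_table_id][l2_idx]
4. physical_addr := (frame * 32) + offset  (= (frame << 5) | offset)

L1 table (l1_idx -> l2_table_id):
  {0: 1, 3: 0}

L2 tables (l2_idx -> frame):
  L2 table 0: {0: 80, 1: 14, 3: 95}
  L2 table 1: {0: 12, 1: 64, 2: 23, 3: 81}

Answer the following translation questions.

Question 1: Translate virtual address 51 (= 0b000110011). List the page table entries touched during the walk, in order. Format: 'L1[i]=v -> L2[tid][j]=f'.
vaddr = 51 = 0b000110011
Split: l1_idx=0, l2_idx=1, offset=19

Answer: L1[0]=1 -> L2[1][1]=64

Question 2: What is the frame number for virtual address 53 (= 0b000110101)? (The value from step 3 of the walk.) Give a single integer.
Answer: 64

Derivation:
vaddr = 53: l1_idx=0, l2_idx=1
L1[0] = 1; L2[1][1] = 64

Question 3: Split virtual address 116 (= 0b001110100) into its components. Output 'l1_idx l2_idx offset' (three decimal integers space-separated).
vaddr = 116 = 0b001110100
  top 2 bits -> l1_idx = 0
  next 2 bits -> l2_idx = 3
  bottom 5 bits -> offset = 20

Answer: 0 3 20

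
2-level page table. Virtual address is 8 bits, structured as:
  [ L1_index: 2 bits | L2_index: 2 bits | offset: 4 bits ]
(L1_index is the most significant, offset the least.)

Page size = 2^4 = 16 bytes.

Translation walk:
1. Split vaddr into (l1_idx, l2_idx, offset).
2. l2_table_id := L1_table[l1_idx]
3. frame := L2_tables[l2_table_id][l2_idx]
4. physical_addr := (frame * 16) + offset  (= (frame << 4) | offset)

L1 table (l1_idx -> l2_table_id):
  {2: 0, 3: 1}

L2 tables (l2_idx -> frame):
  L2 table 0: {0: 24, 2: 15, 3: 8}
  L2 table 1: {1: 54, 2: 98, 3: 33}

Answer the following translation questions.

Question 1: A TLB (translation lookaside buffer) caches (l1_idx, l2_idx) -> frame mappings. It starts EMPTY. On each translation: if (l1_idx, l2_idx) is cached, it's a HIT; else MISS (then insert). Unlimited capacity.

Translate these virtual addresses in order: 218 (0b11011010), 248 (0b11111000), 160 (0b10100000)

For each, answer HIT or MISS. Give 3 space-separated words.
vaddr=218: (3,1) not in TLB -> MISS, insert
vaddr=248: (3,3) not in TLB -> MISS, insert
vaddr=160: (2,2) not in TLB -> MISS, insert

Answer: MISS MISS MISS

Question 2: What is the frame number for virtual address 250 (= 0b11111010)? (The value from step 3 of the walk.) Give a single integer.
vaddr = 250: l1_idx=3, l2_idx=3
L1[3] = 1; L2[1][3] = 33

Answer: 33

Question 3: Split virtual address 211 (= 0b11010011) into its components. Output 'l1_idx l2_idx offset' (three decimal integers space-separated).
vaddr = 211 = 0b11010011
  top 2 bits -> l1_idx = 3
  next 2 bits -> l2_idx = 1
  bottom 4 bits -> offset = 3

Answer: 3 1 3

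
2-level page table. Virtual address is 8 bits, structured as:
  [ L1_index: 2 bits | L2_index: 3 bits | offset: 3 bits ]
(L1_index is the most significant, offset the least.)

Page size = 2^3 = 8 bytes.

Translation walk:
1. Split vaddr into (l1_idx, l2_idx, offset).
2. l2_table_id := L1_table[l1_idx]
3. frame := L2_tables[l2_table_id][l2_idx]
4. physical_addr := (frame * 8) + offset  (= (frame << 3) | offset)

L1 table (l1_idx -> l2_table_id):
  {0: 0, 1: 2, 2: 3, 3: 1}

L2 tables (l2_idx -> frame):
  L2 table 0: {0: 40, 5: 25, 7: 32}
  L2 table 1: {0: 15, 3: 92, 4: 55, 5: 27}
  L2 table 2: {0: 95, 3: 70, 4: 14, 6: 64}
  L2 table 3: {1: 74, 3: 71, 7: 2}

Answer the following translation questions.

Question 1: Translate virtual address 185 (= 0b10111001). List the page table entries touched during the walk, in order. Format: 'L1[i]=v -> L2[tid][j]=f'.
vaddr = 185 = 0b10111001
Split: l1_idx=2, l2_idx=7, offset=1

Answer: L1[2]=3 -> L2[3][7]=2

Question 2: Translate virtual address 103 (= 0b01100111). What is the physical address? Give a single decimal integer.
Answer: 119

Derivation:
vaddr = 103 = 0b01100111
Split: l1_idx=1, l2_idx=4, offset=7
L1[1] = 2
L2[2][4] = 14
paddr = 14 * 8 + 7 = 119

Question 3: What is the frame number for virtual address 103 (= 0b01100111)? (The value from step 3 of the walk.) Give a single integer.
vaddr = 103: l1_idx=1, l2_idx=4
L1[1] = 2; L2[2][4] = 14

Answer: 14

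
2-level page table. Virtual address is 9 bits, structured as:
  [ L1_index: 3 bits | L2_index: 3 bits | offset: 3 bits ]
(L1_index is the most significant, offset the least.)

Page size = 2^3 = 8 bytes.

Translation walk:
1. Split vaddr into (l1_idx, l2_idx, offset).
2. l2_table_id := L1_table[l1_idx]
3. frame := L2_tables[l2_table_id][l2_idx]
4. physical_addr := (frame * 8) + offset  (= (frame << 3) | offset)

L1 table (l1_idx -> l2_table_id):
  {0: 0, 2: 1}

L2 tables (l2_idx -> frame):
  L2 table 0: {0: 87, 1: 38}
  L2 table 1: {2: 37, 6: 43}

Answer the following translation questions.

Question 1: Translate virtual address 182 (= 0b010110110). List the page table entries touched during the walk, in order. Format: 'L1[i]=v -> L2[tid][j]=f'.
Answer: L1[2]=1 -> L2[1][6]=43

Derivation:
vaddr = 182 = 0b010110110
Split: l1_idx=2, l2_idx=6, offset=6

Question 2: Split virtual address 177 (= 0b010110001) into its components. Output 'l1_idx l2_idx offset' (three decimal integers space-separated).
Answer: 2 6 1

Derivation:
vaddr = 177 = 0b010110001
  top 3 bits -> l1_idx = 2
  next 3 bits -> l2_idx = 6
  bottom 3 bits -> offset = 1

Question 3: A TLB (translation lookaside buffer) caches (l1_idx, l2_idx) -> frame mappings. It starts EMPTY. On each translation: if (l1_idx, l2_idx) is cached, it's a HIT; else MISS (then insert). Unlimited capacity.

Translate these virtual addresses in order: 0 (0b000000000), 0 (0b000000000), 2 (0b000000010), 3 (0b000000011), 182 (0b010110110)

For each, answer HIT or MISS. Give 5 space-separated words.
Answer: MISS HIT HIT HIT MISS

Derivation:
vaddr=0: (0,0) not in TLB -> MISS, insert
vaddr=0: (0,0) in TLB -> HIT
vaddr=2: (0,0) in TLB -> HIT
vaddr=3: (0,0) in TLB -> HIT
vaddr=182: (2,6) not in TLB -> MISS, insert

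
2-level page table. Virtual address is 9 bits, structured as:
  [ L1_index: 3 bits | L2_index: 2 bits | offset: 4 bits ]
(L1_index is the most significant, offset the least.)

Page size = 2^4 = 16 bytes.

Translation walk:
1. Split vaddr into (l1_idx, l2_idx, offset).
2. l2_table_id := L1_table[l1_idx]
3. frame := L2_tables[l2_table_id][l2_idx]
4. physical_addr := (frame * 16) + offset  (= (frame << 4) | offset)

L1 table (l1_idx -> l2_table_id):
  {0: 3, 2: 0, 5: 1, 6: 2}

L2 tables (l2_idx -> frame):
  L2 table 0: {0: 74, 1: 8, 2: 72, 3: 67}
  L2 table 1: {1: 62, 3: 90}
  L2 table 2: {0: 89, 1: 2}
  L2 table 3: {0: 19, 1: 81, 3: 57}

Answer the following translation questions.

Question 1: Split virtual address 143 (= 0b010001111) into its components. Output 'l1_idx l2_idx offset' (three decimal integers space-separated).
Answer: 2 0 15

Derivation:
vaddr = 143 = 0b010001111
  top 3 bits -> l1_idx = 2
  next 2 bits -> l2_idx = 0
  bottom 4 bits -> offset = 15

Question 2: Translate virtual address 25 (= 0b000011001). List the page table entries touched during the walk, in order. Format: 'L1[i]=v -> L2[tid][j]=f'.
vaddr = 25 = 0b000011001
Split: l1_idx=0, l2_idx=1, offset=9

Answer: L1[0]=3 -> L2[3][1]=81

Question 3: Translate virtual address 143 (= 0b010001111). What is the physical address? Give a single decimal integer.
vaddr = 143 = 0b010001111
Split: l1_idx=2, l2_idx=0, offset=15
L1[2] = 0
L2[0][0] = 74
paddr = 74 * 16 + 15 = 1199

Answer: 1199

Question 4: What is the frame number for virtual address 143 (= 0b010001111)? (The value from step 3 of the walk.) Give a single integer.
vaddr = 143: l1_idx=2, l2_idx=0
L1[2] = 0; L2[0][0] = 74

Answer: 74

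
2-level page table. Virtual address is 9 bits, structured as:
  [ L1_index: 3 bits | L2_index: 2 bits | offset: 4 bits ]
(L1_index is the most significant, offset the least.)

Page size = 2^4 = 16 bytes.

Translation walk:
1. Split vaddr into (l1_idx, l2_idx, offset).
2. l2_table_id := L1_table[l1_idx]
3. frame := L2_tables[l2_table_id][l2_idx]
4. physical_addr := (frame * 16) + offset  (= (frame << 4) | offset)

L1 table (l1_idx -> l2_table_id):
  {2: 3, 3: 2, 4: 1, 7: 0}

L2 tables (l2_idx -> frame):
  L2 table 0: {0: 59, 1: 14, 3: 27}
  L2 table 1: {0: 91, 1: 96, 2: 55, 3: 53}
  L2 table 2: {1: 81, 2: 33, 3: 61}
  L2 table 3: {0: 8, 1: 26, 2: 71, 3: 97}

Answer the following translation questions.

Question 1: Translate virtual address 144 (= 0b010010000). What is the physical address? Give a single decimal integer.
Answer: 416

Derivation:
vaddr = 144 = 0b010010000
Split: l1_idx=2, l2_idx=1, offset=0
L1[2] = 3
L2[3][1] = 26
paddr = 26 * 16 + 0 = 416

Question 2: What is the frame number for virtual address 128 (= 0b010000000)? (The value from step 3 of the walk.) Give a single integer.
Answer: 8

Derivation:
vaddr = 128: l1_idx=2, l2_idx=0
L1[2] = 3; L2[3][0] = 8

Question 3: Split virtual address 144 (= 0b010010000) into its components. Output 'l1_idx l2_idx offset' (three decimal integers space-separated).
Answer: 2 1 0

Derivation:
vaddr = 144 = 0b010010000
  top 3 bits -> l1_idx = 2
  next 2 bits -> l2_idx = 1
  bottom 4 bits -> offset = 0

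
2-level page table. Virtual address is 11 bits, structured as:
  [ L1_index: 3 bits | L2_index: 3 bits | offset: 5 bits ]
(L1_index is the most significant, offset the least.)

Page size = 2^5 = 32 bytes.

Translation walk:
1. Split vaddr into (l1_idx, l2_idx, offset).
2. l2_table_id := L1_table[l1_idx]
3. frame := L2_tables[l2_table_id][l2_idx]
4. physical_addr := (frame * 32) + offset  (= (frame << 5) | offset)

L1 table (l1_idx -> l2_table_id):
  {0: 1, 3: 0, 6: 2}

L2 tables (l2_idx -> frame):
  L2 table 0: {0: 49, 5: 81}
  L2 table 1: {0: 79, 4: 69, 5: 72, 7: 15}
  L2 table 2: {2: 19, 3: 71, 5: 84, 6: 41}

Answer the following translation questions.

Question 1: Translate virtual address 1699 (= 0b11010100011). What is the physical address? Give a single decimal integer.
Answer: 2691

Derivation:
vaddr = 1699 = 0b11010100011
Split: l1_idx=6, l2_idx=5, offset=3
L1[6] = 2
L2[2][5] = 84
paddr = 84 * 32 + 3 = 2691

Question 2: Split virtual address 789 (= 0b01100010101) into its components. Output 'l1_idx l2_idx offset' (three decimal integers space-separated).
Answer: 3 0 21

Derivation:
vaddr = 789 = 0b01100010101
  top 3 bits -> l1_idx = 3
  next 3 bits -> l2_idx = 0
  bottom 5 bits -> offset = 21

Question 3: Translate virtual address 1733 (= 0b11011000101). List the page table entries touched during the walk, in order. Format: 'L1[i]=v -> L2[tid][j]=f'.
Answer: L1[6]=2 -> L2[2][6]=41

Derivation:
vaddr = 1733 = 0b11011000101
Split: l1_idx=6, l2_idx=6, offset=5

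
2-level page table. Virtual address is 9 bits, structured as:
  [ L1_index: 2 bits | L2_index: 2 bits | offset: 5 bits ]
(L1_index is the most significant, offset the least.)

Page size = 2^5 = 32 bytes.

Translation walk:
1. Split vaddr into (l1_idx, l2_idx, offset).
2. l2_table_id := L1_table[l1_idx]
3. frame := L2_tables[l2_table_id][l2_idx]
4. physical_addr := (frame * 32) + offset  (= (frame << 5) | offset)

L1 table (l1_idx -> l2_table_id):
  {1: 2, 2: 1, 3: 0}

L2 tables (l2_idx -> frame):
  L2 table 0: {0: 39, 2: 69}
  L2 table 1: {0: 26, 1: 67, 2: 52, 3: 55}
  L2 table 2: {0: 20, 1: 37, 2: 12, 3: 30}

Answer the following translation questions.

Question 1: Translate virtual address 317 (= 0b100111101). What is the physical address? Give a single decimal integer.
Answer: 2173

Derivation:
vaddr = 317 = 0b100111101
Split: l1_idx=2, l2_idx=1, offset=29
L1[2] = 1
L2[1][1] = 67
paddr = 67 * 32 + 29 = 2173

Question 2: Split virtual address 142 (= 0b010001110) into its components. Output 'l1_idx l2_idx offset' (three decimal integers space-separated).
vaddr = 142 = 0b010001110
  top 2 bits -> l1_idx = 1
  next 2 bits -> l2_idx = 0
  bottom 5 bits -> offset = 14

Answer: 1 0 14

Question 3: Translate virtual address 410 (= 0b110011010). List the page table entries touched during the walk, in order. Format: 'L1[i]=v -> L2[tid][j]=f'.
vaddr = 410 = 0b110011010
Split: l1_idx=3, l2_idx=0, offset=26

Answer: L1[3]=0 -> L2[0][0]=39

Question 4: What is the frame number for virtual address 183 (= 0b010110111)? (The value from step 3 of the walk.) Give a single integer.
vaddr = 183: l1_idx=1, l2_idx=1
L1[1] = 2; L2[2][1] = 37

Answer: 37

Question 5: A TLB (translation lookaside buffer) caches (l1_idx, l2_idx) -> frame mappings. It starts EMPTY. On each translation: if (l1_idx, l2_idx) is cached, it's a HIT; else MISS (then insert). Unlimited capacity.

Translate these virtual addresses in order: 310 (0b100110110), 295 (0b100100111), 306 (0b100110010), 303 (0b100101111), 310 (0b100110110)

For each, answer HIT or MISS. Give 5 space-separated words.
Answer: MISS HIT HIT HIT HIT

Derivation:
vaddr=310: (2,1) not in TLB -> MISS, insert
vaddr=295: (2,1) in TLB -> HIT
vaddr=306: (2,1) in TLB -> HIT
vaddr=303: (2,1) in TLB -> HIT
vaddr=310: (2,1) in TLB -> HIT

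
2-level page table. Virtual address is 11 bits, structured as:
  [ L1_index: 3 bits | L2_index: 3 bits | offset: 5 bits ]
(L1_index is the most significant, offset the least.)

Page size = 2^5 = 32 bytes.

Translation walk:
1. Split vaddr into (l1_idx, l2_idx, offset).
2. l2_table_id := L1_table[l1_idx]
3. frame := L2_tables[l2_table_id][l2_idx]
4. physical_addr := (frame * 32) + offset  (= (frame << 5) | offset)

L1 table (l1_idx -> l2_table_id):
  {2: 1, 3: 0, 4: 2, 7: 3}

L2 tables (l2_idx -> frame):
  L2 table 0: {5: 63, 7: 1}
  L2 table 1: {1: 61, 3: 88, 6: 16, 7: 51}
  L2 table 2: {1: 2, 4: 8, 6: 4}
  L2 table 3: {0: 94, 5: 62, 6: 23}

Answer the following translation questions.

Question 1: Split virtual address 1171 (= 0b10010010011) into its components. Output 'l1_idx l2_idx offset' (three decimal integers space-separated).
Answer: 4 4 19

Derivation:
vaddr = 1171 = 0b10010010011
  top 3 bits -> l1_idx = 4
  next 3 bits -> l2_idx = 4
  bottom 5 bits -> offset = 19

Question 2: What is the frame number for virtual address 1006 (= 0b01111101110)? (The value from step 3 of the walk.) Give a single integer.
vaddr = 1006: l1_idx=3, l2_idx=7
L1[3] = 0; L2[0][7] = 1

Answer: 1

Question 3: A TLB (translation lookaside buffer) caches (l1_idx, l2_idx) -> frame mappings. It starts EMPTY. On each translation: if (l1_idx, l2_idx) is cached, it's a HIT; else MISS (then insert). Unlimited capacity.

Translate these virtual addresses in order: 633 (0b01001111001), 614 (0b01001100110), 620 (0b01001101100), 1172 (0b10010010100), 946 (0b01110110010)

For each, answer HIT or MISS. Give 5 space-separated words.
vaddr=633: (2,3) not in TLB -> MISS, insert
vaddr=614: (2,3) in TLB -> HIT
vaddr=620: (2,3) in TLB -> HIT
vaddr=1172: (4,4) not in TLB -> MISS, insert
vaddr=946: (3,5) not in TLB -> MISS, insert

Answer: MISS HIT HIT MISS MISS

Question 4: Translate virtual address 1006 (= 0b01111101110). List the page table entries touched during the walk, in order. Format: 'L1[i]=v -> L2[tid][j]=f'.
Answer: L1[3]=0 -> L2[0][7]=1

Derivation:
vaddr = 1006 = 0b01111101110
Split: l1_idx=3, l2_idx=7, offset=14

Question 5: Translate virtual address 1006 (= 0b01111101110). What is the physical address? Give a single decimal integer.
Answer: 46

Derivation:
vaddr = 1006 = 0b01111101110
Split: l1_idx=3, l2_idx=7, offset=14
L1[3] = 0
L2[0][7] = 1
paddr = 1 * 32 + 14 = 46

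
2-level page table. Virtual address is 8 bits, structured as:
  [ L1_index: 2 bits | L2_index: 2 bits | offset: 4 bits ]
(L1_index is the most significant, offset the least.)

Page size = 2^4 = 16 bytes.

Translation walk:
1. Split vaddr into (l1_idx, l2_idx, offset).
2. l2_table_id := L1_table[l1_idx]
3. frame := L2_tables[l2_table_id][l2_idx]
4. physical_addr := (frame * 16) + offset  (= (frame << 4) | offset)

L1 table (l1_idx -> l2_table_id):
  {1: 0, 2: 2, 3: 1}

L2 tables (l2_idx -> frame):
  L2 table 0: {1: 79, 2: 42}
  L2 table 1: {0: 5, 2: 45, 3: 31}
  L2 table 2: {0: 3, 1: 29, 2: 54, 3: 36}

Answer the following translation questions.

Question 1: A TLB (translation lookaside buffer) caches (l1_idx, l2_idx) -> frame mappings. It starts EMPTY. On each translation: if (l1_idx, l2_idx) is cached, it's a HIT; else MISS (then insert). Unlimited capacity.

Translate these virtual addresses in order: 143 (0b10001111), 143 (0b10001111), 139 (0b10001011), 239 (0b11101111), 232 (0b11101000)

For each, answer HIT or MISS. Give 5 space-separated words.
Answer: MISS HIT HIT MISS HIT

Derivation:
vaddr=143: (2,0) not in TLB -> MISS, insert
vaddr=143: (2,0) in TLB -> HIT
vaddr=139: (2,0) in TLB -> HIT
vaddr=239: (3,2) not in TLB -> MISS, insert
vaddr=232: (3,2) in TLB -> HIT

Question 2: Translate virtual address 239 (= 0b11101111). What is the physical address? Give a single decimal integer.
vaddr = 239 = 0b11101111
Split: l1_idx=3, l2_idx=2, offset=15
L1[3] = 1
L2[1][2] = 45
paddr = 45 * 16 + 15 = 735

Answer: 735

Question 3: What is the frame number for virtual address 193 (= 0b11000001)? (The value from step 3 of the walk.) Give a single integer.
vaddr = 193: l1_idx=3, l2_idx=0
L1[3] = 1; L2[1][0] = 5

Answer: 5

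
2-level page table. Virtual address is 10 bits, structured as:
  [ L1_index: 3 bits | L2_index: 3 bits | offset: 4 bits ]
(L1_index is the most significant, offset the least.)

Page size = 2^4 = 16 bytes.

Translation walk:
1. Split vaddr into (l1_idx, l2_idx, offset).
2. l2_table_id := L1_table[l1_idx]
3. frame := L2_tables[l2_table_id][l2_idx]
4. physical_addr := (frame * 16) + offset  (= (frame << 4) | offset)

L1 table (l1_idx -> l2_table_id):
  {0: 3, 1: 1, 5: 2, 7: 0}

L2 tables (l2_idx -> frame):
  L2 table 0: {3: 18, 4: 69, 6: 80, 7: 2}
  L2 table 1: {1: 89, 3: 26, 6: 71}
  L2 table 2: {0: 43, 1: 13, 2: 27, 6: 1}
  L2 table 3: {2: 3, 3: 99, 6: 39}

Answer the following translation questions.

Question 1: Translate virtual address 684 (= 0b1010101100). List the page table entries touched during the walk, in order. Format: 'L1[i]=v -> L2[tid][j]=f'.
Answer: L1[5]=2 -> L2[2][2]=27

Derivation:
vaddr = 684 = 0b1010101100
Split: l1_idx=5, l2_idx=2, offset=12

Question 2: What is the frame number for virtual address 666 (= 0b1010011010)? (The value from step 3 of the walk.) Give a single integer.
vaddr = 666: l1_idx=5, l2_idx=1
L1[5] = 2; L2[2][1] = 13

Answer: 13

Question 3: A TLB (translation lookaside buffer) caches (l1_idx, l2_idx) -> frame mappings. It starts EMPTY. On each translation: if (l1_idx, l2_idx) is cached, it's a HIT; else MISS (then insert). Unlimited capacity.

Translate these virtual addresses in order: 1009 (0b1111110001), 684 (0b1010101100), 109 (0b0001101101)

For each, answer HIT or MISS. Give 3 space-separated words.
Answer: MISS MISS MISS

Derivation:
vaddr=1009: (7,7) not in TLB -> MISS, insert
vaddr=684: (5,2) not in TLB -> MISS, insert
vaddr=109: (0,6) not in TLB -> MISS, insert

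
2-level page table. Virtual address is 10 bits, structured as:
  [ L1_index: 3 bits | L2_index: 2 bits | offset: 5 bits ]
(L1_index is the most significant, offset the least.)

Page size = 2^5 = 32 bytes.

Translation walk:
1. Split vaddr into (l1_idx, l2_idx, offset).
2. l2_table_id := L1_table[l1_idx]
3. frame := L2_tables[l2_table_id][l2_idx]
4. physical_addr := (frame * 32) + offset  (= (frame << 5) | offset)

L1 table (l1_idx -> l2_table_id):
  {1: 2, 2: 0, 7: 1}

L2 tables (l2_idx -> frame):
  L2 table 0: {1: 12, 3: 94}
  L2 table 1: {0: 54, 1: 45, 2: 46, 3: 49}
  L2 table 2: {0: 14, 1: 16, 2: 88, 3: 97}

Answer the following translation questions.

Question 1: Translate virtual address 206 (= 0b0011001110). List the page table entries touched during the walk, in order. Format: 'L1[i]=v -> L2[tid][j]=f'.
vaddr = 206 = 0b0011001110
Split: l1_idx=1, l2_idx=2, offset=14

Answer: L1[1]=2 -> L2[2][2]=88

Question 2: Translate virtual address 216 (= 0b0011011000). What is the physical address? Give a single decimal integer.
Answer: 2840

Derivation:
vaddr = 216 = 0b0011011000
Split: l1_idx=1, l2_idx=2, offset=24
L1[1] = 2
L2[2][2] = 88
paddr = 88 * 32 + 24 = 2840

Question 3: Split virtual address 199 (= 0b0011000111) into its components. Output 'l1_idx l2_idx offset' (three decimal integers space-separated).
Answer: 1 2 7

Derivation:
vaddr = 199 = 0b0011000111
  top 3 bits -> l1_idx = 1
  next 2 bits -> l2_idx = 2
  bottom 5 bits -> offset = 7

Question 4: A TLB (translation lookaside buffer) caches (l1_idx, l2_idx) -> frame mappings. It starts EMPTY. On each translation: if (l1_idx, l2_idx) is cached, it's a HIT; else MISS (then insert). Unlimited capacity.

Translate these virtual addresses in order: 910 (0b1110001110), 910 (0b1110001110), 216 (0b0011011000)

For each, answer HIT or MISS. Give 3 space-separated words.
vaddr=910: (7,0) not in TLB -> MISS, insert
vaddr=910: (7,0) in TLB -> HIT
vaddr=216: (1,2) not in TLB -> MISS, insert

Answer: MISS HIT MISS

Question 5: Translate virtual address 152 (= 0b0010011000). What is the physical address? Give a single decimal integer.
Answer: 472

Derivation:
vaddr = 152 = 0b0010011000
Split: l1_idx=1, l2_idx=0, offset=24
L1[1] = 2
L2[2][0] = 14
paddr = 14 * 32 + 24 = 472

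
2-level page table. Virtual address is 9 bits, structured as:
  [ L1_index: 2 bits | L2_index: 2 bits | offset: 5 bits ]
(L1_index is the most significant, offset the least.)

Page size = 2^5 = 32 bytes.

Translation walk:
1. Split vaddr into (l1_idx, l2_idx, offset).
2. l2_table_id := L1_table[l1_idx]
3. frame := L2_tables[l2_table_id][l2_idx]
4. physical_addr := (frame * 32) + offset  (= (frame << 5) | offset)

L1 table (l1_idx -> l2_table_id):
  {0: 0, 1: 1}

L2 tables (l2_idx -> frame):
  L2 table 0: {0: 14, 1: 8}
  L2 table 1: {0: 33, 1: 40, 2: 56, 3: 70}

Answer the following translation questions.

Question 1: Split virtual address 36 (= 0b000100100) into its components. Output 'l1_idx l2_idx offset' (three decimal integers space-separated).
vaddr = 36 = 0b000100100
  top 2 bits -> l1_idx = 0
  next 2 bits -> l2_idx = 1
  bottom 5 bits -> offset = 4

Answer: 0 1 4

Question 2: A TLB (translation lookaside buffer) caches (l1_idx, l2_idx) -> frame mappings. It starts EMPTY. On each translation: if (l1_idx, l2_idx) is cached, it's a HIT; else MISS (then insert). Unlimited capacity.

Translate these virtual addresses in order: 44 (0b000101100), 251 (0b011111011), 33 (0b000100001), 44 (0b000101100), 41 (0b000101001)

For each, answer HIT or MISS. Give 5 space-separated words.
Answer: MISS MISS HIT HIT HIT

Derivation:
vaddr=44: (0,1) not in TLB -> MISS, insert
vaddr=251: (1,3) not in TLB -> MISS, insert
vaddr=33: (0,1) in TLB -> HIT
vaddr=44: (0,1) in TLB -> HIT
vaddr=41: (0,1) in TLB -> HIT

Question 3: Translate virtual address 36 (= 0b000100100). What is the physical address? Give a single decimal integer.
vaddr = 36 = 0b000100100
Split: l1_idx=0, l2_idx=1, offset=4
L1[0] = 0
L2[0][1] = 8
paddr = 8 * 32 + 4 = 260

Answer: 260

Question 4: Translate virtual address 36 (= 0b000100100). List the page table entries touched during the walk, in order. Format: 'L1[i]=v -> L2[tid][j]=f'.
Answer: L1[0]=0 -> L2[0][1]=8

Derivation:
vaddr = 36 = 0b000100100
Split: l1_idx=0, l2_idx=1, offset=4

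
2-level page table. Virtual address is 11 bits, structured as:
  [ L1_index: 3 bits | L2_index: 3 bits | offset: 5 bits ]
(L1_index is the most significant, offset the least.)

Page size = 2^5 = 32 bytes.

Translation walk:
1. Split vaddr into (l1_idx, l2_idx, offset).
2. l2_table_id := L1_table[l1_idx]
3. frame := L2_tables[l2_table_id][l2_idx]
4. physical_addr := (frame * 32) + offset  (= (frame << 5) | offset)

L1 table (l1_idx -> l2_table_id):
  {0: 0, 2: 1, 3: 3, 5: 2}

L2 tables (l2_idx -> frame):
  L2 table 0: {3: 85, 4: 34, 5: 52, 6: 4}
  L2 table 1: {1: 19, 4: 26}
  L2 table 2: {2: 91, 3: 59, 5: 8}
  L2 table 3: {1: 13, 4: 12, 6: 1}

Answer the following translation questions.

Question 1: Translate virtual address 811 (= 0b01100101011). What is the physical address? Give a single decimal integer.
Answer: 427

Derivation:
vaddr = 811 = 0b01100101011
Split: l1_idx=3, l2_idx=1, offset=11
L1[3] = 3
L2[3][1] = 13
paddr = 13 * 32 + 11 = 427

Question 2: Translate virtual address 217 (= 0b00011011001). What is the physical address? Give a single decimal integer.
vaddr = 217 = 0b00011011001
Split: l1_idx=0, l2_idx=6, offset=25
L1[0] = 0
L2[0][6] = 4
paddr = 4 * 32 + 25 = 153

Answer: 153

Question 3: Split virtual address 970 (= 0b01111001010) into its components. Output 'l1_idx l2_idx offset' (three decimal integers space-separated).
vaddr = 970 = 0b01111001010
  top 3 bits -> l1_idx = 3
  next 3 bits -> l2_idx = 6
  bottom 5 bits -> offset = 10

Answer: 3 6 10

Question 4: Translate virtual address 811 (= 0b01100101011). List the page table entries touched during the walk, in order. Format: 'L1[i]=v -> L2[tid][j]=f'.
Answer: L1[3]=3 -> L2[3][1]=13

Derivation:
vaddr = 811 = 0b01100101011
Split: l1_idx=3, l2_idx=1, offset=11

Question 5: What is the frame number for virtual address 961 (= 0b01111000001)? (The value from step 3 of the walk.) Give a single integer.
vaddr = 961: l1_idx=3, l2_idx=6
L1[3] = 3; L2[3][6] = 1

Answer: 1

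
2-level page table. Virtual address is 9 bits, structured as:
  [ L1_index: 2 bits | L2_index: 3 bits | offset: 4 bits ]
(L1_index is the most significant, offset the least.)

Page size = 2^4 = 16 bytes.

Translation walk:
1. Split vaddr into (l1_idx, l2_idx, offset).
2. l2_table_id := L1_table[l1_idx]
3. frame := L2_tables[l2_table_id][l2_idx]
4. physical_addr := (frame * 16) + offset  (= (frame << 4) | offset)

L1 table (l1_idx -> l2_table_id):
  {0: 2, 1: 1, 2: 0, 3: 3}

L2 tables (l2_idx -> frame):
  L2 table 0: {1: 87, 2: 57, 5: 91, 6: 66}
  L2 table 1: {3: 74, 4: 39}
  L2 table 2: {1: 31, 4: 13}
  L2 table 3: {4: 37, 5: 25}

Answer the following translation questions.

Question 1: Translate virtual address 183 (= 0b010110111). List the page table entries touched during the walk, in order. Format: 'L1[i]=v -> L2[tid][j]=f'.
Answer: L1[1]=1 -> L2[1][3]=74

Derivation:
vaddr = 183 = 0b010110111
Split: l1_idx=1, l2_idx=3, offset=7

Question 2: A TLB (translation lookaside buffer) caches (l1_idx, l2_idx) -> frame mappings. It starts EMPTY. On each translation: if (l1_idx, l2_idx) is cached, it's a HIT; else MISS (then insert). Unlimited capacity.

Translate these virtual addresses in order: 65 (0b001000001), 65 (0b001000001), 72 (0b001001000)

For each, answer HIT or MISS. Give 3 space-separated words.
vaddr=65: (0,4) not in TLB -> MISS, insert
vaddr=65: (0,4) in TLB -> HIT
vaddr=72: (0,4) in TLB -> HIT

Answer: MISS HIT HIT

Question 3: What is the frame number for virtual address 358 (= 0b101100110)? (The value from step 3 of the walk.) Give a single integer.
vaddr = 358: l1_idx=2, l2_idx=6
L1[2] = 0; L2[0][6] = 66

Answer: 66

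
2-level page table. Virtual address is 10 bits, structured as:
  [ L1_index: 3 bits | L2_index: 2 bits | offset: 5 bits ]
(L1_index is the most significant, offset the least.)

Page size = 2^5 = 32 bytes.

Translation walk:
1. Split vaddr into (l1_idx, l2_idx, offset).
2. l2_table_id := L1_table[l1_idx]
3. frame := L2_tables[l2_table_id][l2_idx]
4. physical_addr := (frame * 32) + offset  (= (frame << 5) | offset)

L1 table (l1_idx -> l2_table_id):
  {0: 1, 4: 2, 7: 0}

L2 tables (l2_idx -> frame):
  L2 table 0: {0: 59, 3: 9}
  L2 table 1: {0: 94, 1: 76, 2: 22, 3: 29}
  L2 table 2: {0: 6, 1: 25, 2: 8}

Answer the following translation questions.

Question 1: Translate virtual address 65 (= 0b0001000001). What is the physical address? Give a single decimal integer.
Answer: 705

Derivation:
vaddr = 65 = 0b0001000001
Split: l1_idx=0, l2_idx=2, offset=1
L1[0] = 1
L2[1][2] = 22
paddr = 22 * 32 + 1 = 705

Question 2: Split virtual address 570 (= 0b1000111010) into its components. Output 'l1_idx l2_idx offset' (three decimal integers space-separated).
Answer: 4 1 26

Derivation:
vaddr = 570 = 0b1000111010
  top 3 bits -> l1_idx = 4
  next 2 bits -> l2_idx = 1
  bottom 5 bits -> offset = 26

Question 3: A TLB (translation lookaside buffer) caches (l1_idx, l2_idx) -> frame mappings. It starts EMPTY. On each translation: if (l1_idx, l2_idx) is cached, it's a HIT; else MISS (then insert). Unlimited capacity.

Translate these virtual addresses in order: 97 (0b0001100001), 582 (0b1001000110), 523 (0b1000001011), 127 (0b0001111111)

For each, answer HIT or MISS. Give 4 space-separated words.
vaddr=97: (0,3) not in TLB -> MISS, insert
vaddr=582: (4,2) not in TLB -> MISS, insert
vaddr=523: (4,0) not in TLB -> MISS, insert
vaddr=127: (0,3) in TLB -> HIT

Answer: MISS MISS MISS HIT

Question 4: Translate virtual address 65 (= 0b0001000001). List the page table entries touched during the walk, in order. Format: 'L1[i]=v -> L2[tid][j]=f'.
Answer: L1[0]=1 -> L2[1][2]=22

Derivation:
vaddr = 65 = 0b0001000001
Split: l1_idx=0, l2_idx=2, offset=1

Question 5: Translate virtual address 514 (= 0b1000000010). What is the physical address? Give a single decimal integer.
vaddr = 514 = 0b1000000010
Split: l1_idx=4, l2_idx=0, offset=2
L1[4] = 2
L2[2][0] = 6
paddr = 6 * 32 + 2 = 194

Answer: 194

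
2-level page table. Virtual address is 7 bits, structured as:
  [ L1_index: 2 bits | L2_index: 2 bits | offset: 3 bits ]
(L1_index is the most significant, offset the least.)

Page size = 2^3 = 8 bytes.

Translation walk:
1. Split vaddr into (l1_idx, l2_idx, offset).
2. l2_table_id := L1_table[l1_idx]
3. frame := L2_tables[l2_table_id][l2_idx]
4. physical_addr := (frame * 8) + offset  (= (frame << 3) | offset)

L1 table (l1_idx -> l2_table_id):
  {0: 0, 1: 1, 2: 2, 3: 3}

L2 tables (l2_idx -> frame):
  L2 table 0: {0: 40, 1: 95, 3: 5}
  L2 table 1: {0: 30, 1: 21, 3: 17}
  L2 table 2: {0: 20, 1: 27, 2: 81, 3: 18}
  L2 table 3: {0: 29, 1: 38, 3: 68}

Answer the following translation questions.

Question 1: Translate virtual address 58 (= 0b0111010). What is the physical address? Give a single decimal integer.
vaddr = 58 = 0b0111010
Split: l1_idx=1, l2_idx=3, offset=2
L1[1] = 1
L2[1][3] = 17
paddr = 17 * 8 + 2 = 138

Answer: 138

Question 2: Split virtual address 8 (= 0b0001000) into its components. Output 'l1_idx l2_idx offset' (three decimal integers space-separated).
vaddr = 8 = 0b0001000
  top 2 bits -> l1_idx = 0
  next 2 bits -> l2_idx = 1
  bottom 3 bits -> offset = 0

Answer: 0 1 0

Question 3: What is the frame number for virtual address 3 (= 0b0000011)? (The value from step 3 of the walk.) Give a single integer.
vaddr = 3: l1_idx=0, l2_idx=0
L1[0] = 0; L2[0][0] = 40

Answer: 40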